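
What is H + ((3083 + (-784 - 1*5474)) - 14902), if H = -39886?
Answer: -57963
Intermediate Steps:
H + ((3083 + (-784 - 1*5474)) - 14902) = -39886 + ((3083 + (-784 - 1*5474)) - 14902) = -39886 + ((3083 + (-784 - 5474)) - 14902) = -39886 + ((3083 - 6258) - 14902) = -39886 + (-3175 - 14902) = -39886 - 18077 = -57963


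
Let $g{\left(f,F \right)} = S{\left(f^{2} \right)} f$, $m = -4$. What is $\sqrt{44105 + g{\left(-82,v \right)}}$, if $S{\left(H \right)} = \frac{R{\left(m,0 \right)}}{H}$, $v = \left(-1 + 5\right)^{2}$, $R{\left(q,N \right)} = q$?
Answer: $\frac{3 \sqrt{8237843}}{41} \approx 210.01$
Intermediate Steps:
$v = 16$ ($v = 4^{2} = 16$)
$S{\left(H \right)} = - \frac{4}{H}$
$g{\left(f,F \right)} = - \frac{4}{f}$ ($g{\left(f,F \right)} = - \frac{4}{f^{2}} f = - \frac{4}{f}$)
$\sqrt{44105 + g{\left(-82,v \right)}} = \sqrt{44105 - \frac{4}{-82}} = \sqrt{44105 - - \frac{2}{41}} = \sqrt{44105 + \frac{2}{41}} = \sqrt{\frac{1808307}{41}} = \frac{3 \sqrt{8237843}}{41}$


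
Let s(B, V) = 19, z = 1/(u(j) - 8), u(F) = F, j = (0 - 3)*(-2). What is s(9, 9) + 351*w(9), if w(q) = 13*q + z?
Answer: 81821/2 ≈ 40911.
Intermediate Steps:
j = 6 (j = -3*(-2) = 6)
z = -1/2 (z = 1/(6 - 8) = 1/(-2) = -1/2 ≈ -0.50000)
w(q) = -1/2 + 13*q (w(q) = 13*q - 1/2 = -1/2 + 13*q)
s(9, 9) + 351*w(9) = 19 + 351*(-1/2 + 13*9) = 19 + 351*(-1/2 + 117) = 19 + 351*(233/2) = 19 + 81783/2 = 81821/2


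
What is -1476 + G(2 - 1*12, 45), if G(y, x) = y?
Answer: -1486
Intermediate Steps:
-1476 + G(2 - 1*12, 45) = -1476 + (2 - 1*12) = -1476 + (2 - 12) = -1476 - 10 = -1486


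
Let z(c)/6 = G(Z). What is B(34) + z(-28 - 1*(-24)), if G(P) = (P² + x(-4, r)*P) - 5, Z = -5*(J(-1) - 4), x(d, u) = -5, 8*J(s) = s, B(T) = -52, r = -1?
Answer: 59251/32 ≈ 1851.6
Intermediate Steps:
J(s) = s/8
Z = 165/8 (Z = -5*((⅛)*(-1) - 4) = -5*(-⅛ - 4) = -5*(-33/8) = 165/8 ≈ 20.625)
G(P) = -5 + P² - 5*P (G(P) = (P² - 5*P) - 5 = -5 + P² - 5*P)
z(c) = 60915/32 (z(c) = 6*(-5 + (165/8)² - 5*165/8) = 6*(-5 + 27225/64 - 825/8) = 6*(20305/64) = 60915/32)
B(34) + z(-28 - 1*(-24)) = -52 + 60915/32 = 59251/32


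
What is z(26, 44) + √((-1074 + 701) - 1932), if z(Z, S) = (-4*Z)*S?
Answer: -4576 + I*√2305 ≈ -4576.0 + 48.01*I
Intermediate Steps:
z(Z, S) = -4*S*Z
z(26, 44) + √((-1074 + 701) - 1932) = -4*44*26 + √((-1074 + 701) - 1932) = -4576 + √(-373 - 1932) = -4576 + √(-2305) = -4576 + I*√2305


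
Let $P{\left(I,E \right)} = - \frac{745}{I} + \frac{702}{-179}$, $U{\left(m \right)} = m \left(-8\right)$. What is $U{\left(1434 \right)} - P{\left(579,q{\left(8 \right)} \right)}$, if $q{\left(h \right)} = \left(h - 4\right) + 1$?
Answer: $- \frac{1188429739}{103641} \approx -11467.0$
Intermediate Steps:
$q{\left(h \right)} = -3 + h$ ($q{\left(h \right)} = \left(-4 + h\right) + 1 = -3 + h$)
$U{\left(m \right)} = - 8 m$
$P{\left(I,E \right)} = - \frac{702}{179} - \frac{745}{I}$ ($P{\left(I,E \right)} = - \frac{745}{I} + 702 \left(- \frac{1}{179}\right) = - \frac{745}{I} - \frac{702}{179} = - \frac{702}{179} - \frac{745}{I}$)
$U{\left(1434 \right)} - P{\left(579,q{\left(8 \right)} \right)} = \left(-8\right) 1434 - \left(- \frac{702}{179} - \frac{745}{579}\right) = -11472 - \left(- \frac{702}{179} - \frac{745}{579}\right) = -11472 - - \frac{539813}{103641} = -11472 + \frac{539813}{103641} = - \frac{1188429739}{103641}$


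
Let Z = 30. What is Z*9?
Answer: 270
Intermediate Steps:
Z*9 = 30*9 = 270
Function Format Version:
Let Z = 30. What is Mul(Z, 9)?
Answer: 270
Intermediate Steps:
Mul(Z, 9) = Mul(30, 9) = 270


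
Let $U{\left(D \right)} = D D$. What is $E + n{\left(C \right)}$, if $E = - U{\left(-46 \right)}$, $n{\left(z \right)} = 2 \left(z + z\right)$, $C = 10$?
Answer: $-2076$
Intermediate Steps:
$U{\left(D \right)} = D^{2}$
$n{\left(z \right)} = 4 z$ ($n{\left(z \right)} = 2 \cdot 2 z = 4 z$)
$E = -2116$ ($E = - \left(-46\right)^{2} = \left(-1\right) 2116 = -2116$)
$E + n{\left(C \right)} = -2116 + 4 \cdot 10 = -2116 + 40 = -2076$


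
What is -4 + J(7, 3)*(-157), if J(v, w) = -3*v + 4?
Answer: 2665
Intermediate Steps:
J(v, w) = 4 - 3*v
-4 + J(7, 3)*(-157) = -4 + (4 - 3*7)*(-157) = -4 + (4 - 21)*(-157) = -4 - 17*(-157) = -4 + 2669 = 2665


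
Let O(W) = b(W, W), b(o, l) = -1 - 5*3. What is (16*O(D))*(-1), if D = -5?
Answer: 256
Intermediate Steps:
b(o, l) = -16 (b(o, l) = -1 - 15 = -16)
O(W) = -16
(16*O(D))*(-1) = (16*(-16))*(-1) = -256*(-1) = 256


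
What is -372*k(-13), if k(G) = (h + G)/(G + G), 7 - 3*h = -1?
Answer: -1922/13 ≈ -147.85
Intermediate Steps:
h = 8/3 (h = 7/3 - ⅓*(-1) = 7/3 + ⅓ = 8/3 ≈ 2.6667)
k(G) = (8/3 + G)/(2*G) (k(G) = (8/3 + G)/(G + G) = (8/3 + G)/((2*G)) = (8/3 + G)*(1/(2*G)) = (8/3 + G)/(2*G))
-372*k(-13) = -62*(8 + 3*(-13))/(-13) = -62*(-1)*(8 - 39)/13 = -62*(-1)*(-31)/13 = -372*31/78 = -1922/13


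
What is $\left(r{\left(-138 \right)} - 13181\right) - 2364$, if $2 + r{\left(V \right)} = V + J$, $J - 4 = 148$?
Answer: $-15533$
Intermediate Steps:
$J = 152$ ($J = 4 + 148 = 152$)
$r{\left(V \right)} = 150 + V$ ($r{\left(V \right)} = -2 + \left(V + 152\right) = -2 + \left(152 + V\right) = 150 + V$)
$\left(r{\left(-138 \right)} - 13181\right) - 2364 = \left(\left(150 - 138\right) - 13181\right) - 2364 = \left(12 - 13181\right) - 2364 = -13169 - 2364 = -15533$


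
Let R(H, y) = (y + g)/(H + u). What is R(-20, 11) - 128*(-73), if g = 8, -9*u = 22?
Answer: 1887317/202 ≈ 9343.2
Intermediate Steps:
u = -22/9 (u = -1/9*22 = -22/9 ≈ -2.4444)
R(H, y) = (8 + y)/(-22/9 + H) (R(H, y) = (y + 8)/(H - 22/9) = (8 + y)/(-22/9 + H))
R(-20, 11) - 128*(-73) = 9*(8 + 11)/(-22 + 9*(-20)) - 128*(-73) = 9*19/(-22 - 180) + 9344 = 9*19/(-202) + 9344 = 9*(-1/202)*19 + 9344 = -171/202 + 9344 = 1887317/202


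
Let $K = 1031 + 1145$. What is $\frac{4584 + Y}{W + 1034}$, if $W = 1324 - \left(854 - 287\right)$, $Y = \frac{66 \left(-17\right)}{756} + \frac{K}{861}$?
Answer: $\frac{23686333}{9252306} \approx 2.56$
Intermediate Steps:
$K = 2176$
$Y = \frac{5389}{5166}$ ($Y = \frac{66 \left(-17\right)}{756} + \frac{2176}{861} = \left(-1122\right) \frac{1}{756} + 2176 \cdot \frac{1}{861} = - \frac{187}{126} + \frac{2176}{861} = \frac{5389}{5166} \approx 1.0432$)
$W = 757$ ($W = 1324 - \left(854 - 287\right) = 1324 - 567 = 757$)
$\frac{4584 + Y}{W + 1034} = \frac{4584 + \frac{5389}{5166}}{757 + 1034} = \frac{23686333}{5166 \cdot 1791} = \frac{23686333}{5166} \cdot \frac{1}{1791} = \frac{23686333}{9252306}$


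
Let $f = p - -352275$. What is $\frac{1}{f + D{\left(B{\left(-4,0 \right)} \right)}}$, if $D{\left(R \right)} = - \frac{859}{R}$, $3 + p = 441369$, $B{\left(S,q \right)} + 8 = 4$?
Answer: $\frac{4}{3175423} \approx 1.2597 \cdot 10^{-6}$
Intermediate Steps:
$B{\left(S,q \right)} = -4$ ($B{\left(S,q \right)} = -8 + 4 = -4$)
$p = 441366$ ($p = -3 + 441369 = 441366$)
$f = 793641$ ($f = 441366 - -352275 = 441366 + 352275 = 793641$)
$\frac{1}{f + D{\left(B{\left(-4,0 \right)} \right)}} = \frac{1}{793641 - \frac{859}{-4}} = \frac{1}{793641 - - \frac{859}{4}} = \frac{1}{793641 + \frac{859}{4}} = \frac{1}{\frac{3175423}{4}} = \frac{4}{3175423}$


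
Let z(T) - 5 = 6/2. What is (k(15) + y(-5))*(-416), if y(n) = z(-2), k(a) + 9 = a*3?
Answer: -18304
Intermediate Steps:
k(a) = -9 + 3*a (k(a) = -9 + a*3 = -9 + 3*a)
z(T) = 8 (z(T) = 5 + 6/2 = 5 + 6*(½) = 5 + 3 = 8)
y(n) = 8
(k(15) + y(-5))*(-416) = ((-9 + 3*15) + 8)*(-416) = ((-9 + 45) + 8)*(-416) = (36 + 8)*(-416) = 44*(-416) = -18304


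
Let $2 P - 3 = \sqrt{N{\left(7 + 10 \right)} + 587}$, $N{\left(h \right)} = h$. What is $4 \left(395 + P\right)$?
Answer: $1586 + 4 \sqrt{151} \approx 1635.2$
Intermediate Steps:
$P = \frac{3}{2} + \sqrt{151}$ ($P = \frac{3}{2} + \frac{\sqrt{\left(7 + 10\right) + 587}}{2} = \frac{3}{2} + \frac{\sqrt{17 + 587}}{2} = \frac{3}{2} + \frac{\sqrt{604}}{2} = \frac{3}{2} + \frac{2 \sqrt{151}}{2} = \frac{3}{2} + \sqrt{151} \approx 13.788$)
$4 \left(395 + P\right) = 4 \left(395 + \left(\frac{3}{2} + \sqrt{151}\right)\right) = 4 \left(\frac{793}{2} + \sqrt{151}\right) = 1586 + 4 \sqrt{151}$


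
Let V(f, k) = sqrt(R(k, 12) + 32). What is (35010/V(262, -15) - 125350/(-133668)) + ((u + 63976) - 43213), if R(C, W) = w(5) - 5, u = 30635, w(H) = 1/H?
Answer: 3435196607/66834 + 17505*sqrt(170)/34 ≈ 58112.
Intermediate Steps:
R(C, W) = -24/5 (R(C, W) = 1/5 - 5 = -24/5)
V(f, k) = 2*sqrt(170)/5 (V(f, k) = sqrt(-24/5 + 32) = sqrt(136/5) = 2*sqrt(170)/5)
(35010/V(262, -15) - 125350/(-133668)) + ((u + 63976) - 43213) = (35010/((2*sqrt(170)/5)) - 125350/(-133668)) + ((30635 + 63976) - 43213) = (35010*(sqrt(170)/68) - 125350*(-1/133668)) + (94611 - 43213) = (17505*sqrt(170)/34 + 62675/66834) + 51398 = (62675/66834 + 17505*sqrt(170)/34) + 51398 = 3435196607/66834 + 17505*sqrt(170)/34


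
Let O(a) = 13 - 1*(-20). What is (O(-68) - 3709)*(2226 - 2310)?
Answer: 308784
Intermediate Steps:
O(a) = 33 (O(a) = 13 + 20 = 33)
(O(-68) - 3709)*(2226 - 2310) = (33 - 3709)*(2226 - 2310) = -3676*(-84) = 308784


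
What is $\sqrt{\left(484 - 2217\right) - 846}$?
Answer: $i \sqrt{2579} \approx 50.784 i$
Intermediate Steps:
$\sqrt{\left(484 - 2217\right) - 846} = \sqrt{-1733 - 846} = \sqrt{-2579} = i \sqrt{2579}$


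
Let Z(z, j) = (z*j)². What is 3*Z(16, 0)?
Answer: 0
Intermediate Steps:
Z(z, j) = j²*z² (Z(z, j) = (j*z)² = j²*z²)
3*Z(16, 0) = 3*(0²*16²) = 3*(0*256) = 3*0 = 0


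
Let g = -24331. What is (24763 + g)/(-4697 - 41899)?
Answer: -36/3883 ≈ -0.0092712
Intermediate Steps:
(24763 + g)/(-4697 - 41899) = (24763 - 24331)/(-4697 - 41899) = 432/(-46596) = 432*(-1/46596) = -36/3883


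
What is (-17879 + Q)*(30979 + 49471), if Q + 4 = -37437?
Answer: -4450494000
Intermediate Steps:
Q = -37441 (Q = -4 - 37437 = -37441)
(-17879 + Q)*(30979 + 49471) = (-17879 - 37441)*(30979 + 49471) = -55320*80450 = -4450494000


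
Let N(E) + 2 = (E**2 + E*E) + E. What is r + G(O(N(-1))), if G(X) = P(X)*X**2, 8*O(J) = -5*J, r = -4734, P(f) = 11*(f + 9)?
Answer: -2402633/512 ≈ -4692.6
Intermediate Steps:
P(f) = 99 + 11*f (P(f) = 11*(9 + f) = 99 + 11*f)
N(E) = -2 + E + 2*E**2 (N(E) = -2 + ((E**2 + E*E) + E) = -2 + ((E**2 + E**2) + E) = -2 + (2*E**2 + E) = -2 + (E + 2*E**2) = -2 + E + 2*E**2)
O(J) = -5*J/8 (O(J) = (-5*J)/8 = -5*J/8)
G(X) = X**2*(99 + 11*X) (G(X) = (99 + 11*X)*X**2 = X**2*(99 + 11*X))
r + G(O(N(-1))) = -4734 + 11*(-5*(-2 - 1 + 2*(-1)**2)/8)**2*(9 - 5*(-2 - 1 + 2*(-1)**2)/8) = -4734 + 11*(-5*(-2 - 1 + 2*1)/8)**2*(9 - 5*(-2 - 1 + 2*1)/8) = -4734 + 11*(-5*(-2 - 1 + 2)/8)**2*(9 - 5*(-2 - 1 + 2)/8) = -4734 + 11*(-5/8*(-1))**2*(9 - 5/8*(-1)) = -4734 + 11*(5/8)**2*(9 + 5/8) = -4734 + 11*(25/64)*(77/8) = -4734 + 21175/512 = -2402633/512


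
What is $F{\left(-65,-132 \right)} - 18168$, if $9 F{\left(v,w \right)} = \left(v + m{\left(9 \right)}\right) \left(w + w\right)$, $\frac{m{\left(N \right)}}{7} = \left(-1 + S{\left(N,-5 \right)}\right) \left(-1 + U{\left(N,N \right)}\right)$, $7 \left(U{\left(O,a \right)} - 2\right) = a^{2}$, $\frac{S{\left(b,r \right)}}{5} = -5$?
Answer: $\frac{152560}{3} \approx 50853.0$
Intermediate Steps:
$S{\left(b,r \right)} = -25$ ($S{\left(b,r \right)} = 5 \left(-5\right) = -25$)
$U{\left(O,a \right)} = 2 + \frac{a^{2}}{7}$
$m{\left(N \right)} = -182 - 26 N^{2}$ ($m{\left(N \right)} = 7 \left(-1 - 25\right) \left(-1 + \left(2 + \frac{N^{2}}{7}\right)\right) = 7 \left(- 26 \left(1 + \frac{N^{2}}{7}\right)\right) = 7 \left(-26 - \frac{26 N^{2}}{7}\right) = -182 - 26 N^{2}$)
$F{\left(v,w \right)} = \frac{2 w \left(-2288 + v\right)}{9}$ ($F{\left(v,w \right)} = \frac{\left(v - \left(182 + 26 \cdot 9^{2}\right)\right) \left(w + w\right)}{9} = \frac{\left(v - 2288\right) 2 w}{9} = \frac{\left(-2288 + v\right) 2 w}{9} = \frac{2 w \left(-2288 + v\right)}{9}$)
$F{\left(-65,-132 \right)} - 18168 = \frac{2}{9} \left(-132\right) \left(-2288 - 65\right) - 18168 = \frac{2}{9} \left(-132\right) \left(-2353\right) - 18168 = \frac{207064}{3} - 18168 = \frac{152560}{3}$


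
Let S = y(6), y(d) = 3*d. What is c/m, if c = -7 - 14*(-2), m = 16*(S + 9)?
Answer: 7/144 ≈ 0.048611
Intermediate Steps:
S = 18 (S = 3*6 = 18)
m = 432 (m = 16*(18 + 9) = 16*27 = 432)
c = 21 (c = -7 + 28 = 21)
c/m = 21/432 = 21*(1/432) = 7/144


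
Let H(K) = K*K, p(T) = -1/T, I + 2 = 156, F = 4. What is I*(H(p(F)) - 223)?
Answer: -274659/8 ≈ -34332.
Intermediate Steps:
I = 154 (I = -2 + 156 = 154)
H(K) = K**2
I*(H(p(F)) - 223) = 154*((-1/4)**2 - 223) = 154*(1/16 - 223) = 154*(-3567/16) = -274659/8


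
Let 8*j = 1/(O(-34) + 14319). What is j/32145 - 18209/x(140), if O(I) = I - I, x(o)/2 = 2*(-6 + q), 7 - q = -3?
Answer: -8381315999293/7364548080 ≈ -1138.1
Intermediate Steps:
q = 10 (q = 7 - 1*(-3) = 7 + 3 = 10)
x(o) = 16 (x(o) = 2*(2*(-6 + 10)) = 2*(2*4) = 2*8 = 16)
O(I) = 0
j = 1/114552 (j = 1/(8*(0 + 14319)) = (⅛)/14319 = (⅛)*(1/14319) = 1/114552 ≈ 8.7297e-6)
j/32145 - 18209/x(140) = (1/114552)/32145 - 18209/16 = (1/114552)*(1/32145) - 18209*1/16 = 1/3682274040 - 18209/16 = -8381315999293/7364548080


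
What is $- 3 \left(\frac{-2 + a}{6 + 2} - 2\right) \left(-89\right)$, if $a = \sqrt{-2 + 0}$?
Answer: $- \frac{2403}{4} + \frac{267 i \sqrt{2}}{8} \approx -600.75 + 47.199 i$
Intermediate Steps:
$a = i \sqrt{2}$ ($a = \sqrt{-2} = i \sqrt{2} \approx 1.4142 i$)
$- 3 \left(\frac{-2 + a}{6 + 2} - 2\right) \left(-89\right) = - 3 \left(\frac{-2 + i \sqrt{2}}{6 + 2} - 2\right) \left(-89\right) = - 3 \left(\frac{-2 + i \sqrt{2}}{8} - 2\right) \left(-89\right) = - 3 \left(\left(-2 + i \sqrt{2}\right) \frac{1}{8} - 2\right) \left(-89\right) = - 3 \left(\left(- \frac{1}{4} + \frac{i \sqrt{2}}{8}\right) - 2\right) \left(-89\right) = - 3 \left(- \frac{9}{4} + \frac{i \sqrt{2}}{8}\right) \left(-89\right) = \left(\frac{27}{4} - \frac{3 i \sqrt{2}}{8}\right) \left(-89\right) = - \frac{2403}{4} + \frac{267 i \sqrt{2}}{8}$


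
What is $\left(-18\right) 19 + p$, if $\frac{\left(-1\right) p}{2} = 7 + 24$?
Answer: $-404$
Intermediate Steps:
$p = -62$ ($p = - 2 \left(7 + 24\right) = \left(-2\right) 31 = -62$)
$\left(-18\right) 19 + p = \left(-18\right) 19 - 62 = -342 - 62 = -404$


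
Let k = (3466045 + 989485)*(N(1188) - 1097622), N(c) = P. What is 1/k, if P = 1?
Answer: -1/4890483294130 ≈ -2.0448e-13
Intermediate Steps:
N(c) = 1
k = -4890483294130 (k = (3466045 + 989485)*(1 - 1097622) = 4455530*(-1097621) = -4890483294130)
1/k = 1/(-4890483294130) = -1/4890483294130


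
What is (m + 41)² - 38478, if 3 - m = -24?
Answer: -33854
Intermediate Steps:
m = 27 (m = 3 - 1*(-24) = 3 + 24 = 27)
(m + 41)² - 38478 = (27 + 41)² - 38478 = 68² - 38478 = 4624 - 38478 = -33854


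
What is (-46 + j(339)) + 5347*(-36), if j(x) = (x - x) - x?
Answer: -192877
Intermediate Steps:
j(x) = -x (j(x) = 0 - x = -x)
(-46 + j(339)) + 5347*(-36) = (-46 - 1*339) + 5347*(-36) = (-46 - 339) - 192492 = -385 - 192492 = -192877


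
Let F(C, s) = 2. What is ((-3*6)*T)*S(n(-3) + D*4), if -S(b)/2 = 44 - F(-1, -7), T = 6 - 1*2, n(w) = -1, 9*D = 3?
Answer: 6048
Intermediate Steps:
D = ⅓ (D = (⅑)*3 = ⅓ ≈ 0.33333)
T = 4 (T = 6 - 2 = 4)
S(b) = -84 (S(b) = -2*(44 - 1*2) = -2*(44 - 2) = -2*42 = -84)
((-3*6)*T)*S(n(-3) + D*4) = (-3*6*4)*(-84) = -18*4*(-84) = -72*(-84) = 6048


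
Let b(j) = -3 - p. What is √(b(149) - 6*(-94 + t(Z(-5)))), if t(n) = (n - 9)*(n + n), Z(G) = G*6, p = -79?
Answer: 10*I*√134 ≈ 115.76*I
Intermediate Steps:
Z(G) = 6*G
t(n) = 2*n*(-9 + n) (t(n) = (-9 + n)*(2*n) = 2*n*(-9 + n))
b(j) = 76 (b(j) = -3 - 1*(-79) = -3 + 79 = 76)
√(b(149) - 6*(-94 + t(Z(-5)))) = √(76 - 6*(-94 + 2*(6*(-5))*(-9 + 6*(-5)))) = √(76 - 6*(-94 + 2*(-30)*(-9 - 30))) = √(76 - 6*(-94 + 2*(-30)*(-39))) = √(76 - 6*(-94 + 2340)) = √(76 - 6*2246) = √(76 - 13476) = √(-13400) = 10*I*√134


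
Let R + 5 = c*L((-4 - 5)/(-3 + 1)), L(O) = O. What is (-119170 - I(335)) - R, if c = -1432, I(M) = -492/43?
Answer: -4846511/43 ≈ -1.1271e+5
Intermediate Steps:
I(M) = -492/43 (I(M) = -492*1/43 = -492/43)
R = -6449 (R = -5 - 1432*(-4 - 5)/(-3 + 1) = -5 - (-12888)/(-2) = -5 - (-12888)*(-1)/2 = -5 - 1432*9/2 = -5 - 6444 = -6449)
(-119170 - I(335)) - R = (-119170 - 1*(-492/43)) - 1*(-6449) = (-119170 + 492/43) + 6449 = -5123818/43 + 6449 = -4846511/43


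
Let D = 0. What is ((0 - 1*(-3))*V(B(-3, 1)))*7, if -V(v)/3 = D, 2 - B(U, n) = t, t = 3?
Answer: 0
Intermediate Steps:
B(U, n) = -1 (B(U, n) = 2 - 1*3 = 2 - 3 = -1)
V(v) = 0 (V(v) = -3*0 = 0)
((0 - 1*(-3))*V(B(-3, 1)))*7 = ((0 - 1*(-3))*0)*7 = ((0 + 3)*0)*7 = (3*0)*7 = 0*7 = 0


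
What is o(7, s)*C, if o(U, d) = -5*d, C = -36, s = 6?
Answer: 1080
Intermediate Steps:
o(7, s)*C = -5*6*(-36) = -30*(-36) = 1080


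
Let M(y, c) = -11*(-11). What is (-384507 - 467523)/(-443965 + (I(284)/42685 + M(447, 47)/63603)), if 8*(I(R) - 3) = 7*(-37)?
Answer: 740214778138128/385701739466089 ≈ 1.9191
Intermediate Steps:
M(y, c) = 121
I(R) = -235/8 (I(R) = 3 + (7*(-37))/8 = 3 + (⅛)*(-259) = 3 - 259/8 = -235/8)
(-384507 - 467523)/(-443965 + (I(284)/42685 + M(447, 47)/63603)) = (-384507 - 467523)/(-443965 + (-235/8/42685 + 121/63603)) = -852030/(-443965 + (-235/8*1/42685 + 121*(1/63603))) = -852030/(-443965 + (-47/68296 + 121/63603)) = -852030/(-443965 + 5274475/4343830488) = -852030/(-1928508697330445/4343830488) = -852030*(-4343830488/1928508697330445) = 740214778138128/385701739466089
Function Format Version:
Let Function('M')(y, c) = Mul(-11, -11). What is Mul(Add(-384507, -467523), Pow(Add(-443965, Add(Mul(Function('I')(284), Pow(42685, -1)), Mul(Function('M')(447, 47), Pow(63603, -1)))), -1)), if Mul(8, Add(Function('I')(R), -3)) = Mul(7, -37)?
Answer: Rational(740214778138128, 385701739466089) ≈ 1.9191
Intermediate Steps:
Function('M')(y, c) = 121
Function('I')(R) = Rational(-235, 8) (Function('I')(R) = Add(3, Mul(Rational(1, 8), Mul(7, -37))) = Add(3, Mul(Rational(1, 8), -259)) = Add(3, Rational(-259, 8)) = Rational(-235, 8))
Mul(Add(-384507, -467523), Pow(Add(-443965, Add(Mul(Function('I')(284), Pow(42685, -1)), Mul(Function('M')(447, 47), Pow(63603, -1)))), -1)) = Mul(Add(-384507, -467523), Pow(Add(-443965, Add(Mul(Rational(-235, 8), Pow(42685, -1)), Mul(121, Pow(63603, -1)))), -1)) = Mul(-852030, Pow(Add(-443965, Add(Mul(Rational(-235, 8), Rational(1, 42685)), Mul(121, Rational(1, 63603)))), -1)) = Mul(-852030, Pow(Add(-443965, Add(Rational(-47, 68296), Rational(121, 63603))), -1)) = Mul(-852030, Pow(Add(-443965, Rational(5274475, 4343830488)), -1)) = Mul(-852030, Pow(Rational(-1928508697330445, 4343830488), -1)) = Mul(-852030, Rational(-4343830488, 1928508697330445)) = Rational(740214778138128, 385701739466089)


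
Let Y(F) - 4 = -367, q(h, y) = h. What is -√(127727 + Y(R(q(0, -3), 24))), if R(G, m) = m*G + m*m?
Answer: -2*√31841 ≈ -356.88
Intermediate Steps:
R(G, m) = m² + G*m (R(G, m) = G*m + m² = m² + G*m)
Y(F) = -363 (Y(F) = 4 - 367 = -363)
-√(127727 + Y(R(q(0, -3), 24))) = -√(127727 - 363) = -√127364 = -2*√31841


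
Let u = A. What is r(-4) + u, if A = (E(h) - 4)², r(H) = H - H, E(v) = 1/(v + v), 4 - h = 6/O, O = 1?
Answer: 289/16 ≈ 18.063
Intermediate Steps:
h = -2 (h = 4 - 6/1 = 4 - 6 = -2)
E(v) = 1/(2*v)
r(H) = 0
A = 289/16 (A = ((½)/(-2) - 4)² = ((½)*(-½) - 4)² = (-¼ - 4)² = (-17/4)² = 289/16 ≈ 18.063)
u = 289/16 ≈ 18.063
r(-4) + u = 0 + 289/16 = 289/16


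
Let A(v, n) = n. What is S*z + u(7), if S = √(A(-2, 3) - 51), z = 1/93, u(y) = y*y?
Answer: 49 + 4*I*√3/93 ≈ 49.0 + 0.074497*I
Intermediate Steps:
u(y) = y²
z = 1/93 ≈ 0.010753
S = 4*I*√3 (S = √(3 - 51) = √(-48) = 4*I*√3 ≈ 6.9282*I)
S*z + u(7) = (4*I*√3)*(1/93) + 7² = 4*I*√3/93 + 49 = 49 + 4*I*√3/93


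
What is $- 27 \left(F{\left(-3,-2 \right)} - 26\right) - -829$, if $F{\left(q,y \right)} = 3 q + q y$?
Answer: $1612$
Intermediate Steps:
$- 27 \left(F{\left(-3,-2 \right)} - 26\right) - -829 = - 27 \left(- 3 \left(3 - 2\right) - 26\right) - -829 = - 27 \left(\left(-3\right) 1 - 26\right) + 829 = - 27 \left(-3 - 26\right) + 829 = \left(-27\right) \left(-29\right) + 829 = 783 + 829 = 1612$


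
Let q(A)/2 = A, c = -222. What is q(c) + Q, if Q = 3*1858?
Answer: 5130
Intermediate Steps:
q(A) = 2*A
Q = 5574
q(c) + Q = 2*(-222) + 5574 = -444 + 5574 = 5130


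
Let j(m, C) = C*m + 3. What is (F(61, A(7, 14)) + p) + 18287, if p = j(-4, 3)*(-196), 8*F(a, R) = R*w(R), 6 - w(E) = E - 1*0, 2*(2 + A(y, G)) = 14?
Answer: 160413/8 ≈ 20052.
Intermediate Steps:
j(m, C) = 3 + C*m
A(y, G) = 5 (A(y, G) = -2 + (1/2)*14 = -2 + 7 = 5)
w(E) = 6 - E (w(E) = 6 - (E - 1*0) = 6 - (E + 0) = 6 - E)
F(a, R) = R*(6 - R)/8 (F(a, R) = (R*(6 - R))/8 = R*(6 - R)/8)
p = 1764 (p = (3 + 3*(-4))*(-196) = (3 - 12)*(-196) = -9*(-196) = 1764)
(F(61, A(7, 14)) + p) + 18287 = ((1/8)*5*(6 - 1*5) + 1764) + 18287 = ((1/8)*5*(6 - 5) + 1764) + 18287 = ((1/8)*5*1 + 1764) + 18287 = (5/8 + 1764) + 18287 = 14117/8 + 18287 = 160413/8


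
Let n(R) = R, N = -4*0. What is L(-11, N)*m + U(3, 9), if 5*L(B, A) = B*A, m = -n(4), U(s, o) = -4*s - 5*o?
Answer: -57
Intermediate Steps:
U(s, o) = -5*o - 4*s
N = 0
m = -4 (m = -1*4 = -4)
L(B, A) = A*B/5 (L(B, A) = (B*A)/5 = (A*B)/5 = A*B/5)
L(-11, N)*m + U(3, 9) = ((⅕)*0*(-11))*(-4) + (-5*9 - 4*3) = 0*(-4) + (-45 - 12) = 0 - 57 = -57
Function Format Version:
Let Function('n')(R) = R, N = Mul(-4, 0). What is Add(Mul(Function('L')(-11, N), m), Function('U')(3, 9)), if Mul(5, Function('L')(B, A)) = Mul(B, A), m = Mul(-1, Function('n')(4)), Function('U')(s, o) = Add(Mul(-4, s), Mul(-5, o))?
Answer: -57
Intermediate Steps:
Function('U')(s, o) = Add(Mul(-5, o), Mul(-4, s))
N = 0
m = -4 (m = Mul(-1, 4) = -4)
Function('L')(B, A) = Mul(Rational(1, 5), A, B) (Function('L')(B, A) = Mul(Rational(1, 5), Mul(B, A)) = Mul(Rational(1, 5), Mul(A, B)) = Mul(Rational(1, 5), A, B))
Add(Mul(Function('L')(-11, N), m), Function('U')(3, 9)) = Add(Mul(Mul(Rational(1, 5), 0, -11), -4), Add(Mul(-5, 9), Mul(-4, 3))) = Add(Mul(0, -4), Add(-45, -12)) = Add(0, -57) = -57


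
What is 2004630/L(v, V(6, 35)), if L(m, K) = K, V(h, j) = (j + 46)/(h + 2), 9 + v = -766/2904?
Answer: 5345680/27 ≈ 1.9799e+5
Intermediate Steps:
v = -13451/1452 (v = -9 - 766/2904 = -9 - 766*1/2904 = -9 - 383/1452 = -13451/1452 ≈ -9.2638)
V(h, j) = (46 + j)/(2 + h)
2004630/L(v, V(6, 35)) = 2004630/(((46 + 35)/(2 + 6))) = 2004630/((81/8)) = 2004630/(((⅛)*81)) = 2004630/(81/8) = 2004630*(8/81) = 5345680/27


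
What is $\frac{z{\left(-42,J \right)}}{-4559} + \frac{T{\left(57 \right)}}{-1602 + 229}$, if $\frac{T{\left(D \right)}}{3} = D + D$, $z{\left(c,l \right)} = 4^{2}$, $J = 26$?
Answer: $- \frac{1581146}{6259507} \approx -0.2526$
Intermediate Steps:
$z{\left(c,l \right)} = 16$
$T{\left(D \right)} = 6 D$ ($T{\left(D \right)} = 3 \left(D + D\right) = 3 \cdot 2 D = 6 D$)
$\frac{z{\left(-42,J \right)}}{-4559} + \frac{T{\left(57 \right)}}{-1602 + 229} = \frac{16}{-4559} + \frac{6 \cdot 57}{-1602 + 229} = 16 \left(- \frac{1}{4559}\right) + \frac{342}{-1373} = - \frac{16}{4559} + 342 \left(- \frac{1}{1373}\right) = - \frac{16}{4559} - \frac{342}{1373} = - \frac{1581146}{6259507}$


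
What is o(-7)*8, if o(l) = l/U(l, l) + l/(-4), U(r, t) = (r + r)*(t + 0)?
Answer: 94/7 ≈ 13.429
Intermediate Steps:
U(r, t) = 2*r*t (U(r, t) = (2*r)*t = 2*r*t)
o(l) = 1/(2*l) - l/4 (o(l) = l/((2*l*l)) + l/(-4) = l/((2*l²)) + l*(-¼) = l*(1/(2*l²)) - l/4 = 1/(2*l) - l/4)
o(-7)*8 = ((¼)*(2 - 1*(-7)²)/(-7))*8 = ((¼)*(-⅐)*(2 - 1*49))*8 = ((¼)*(-⅐)*(2 - 49))*8 = ((¼)*(-⅐)*(-47))*8 = (47/28)*8 = 94/7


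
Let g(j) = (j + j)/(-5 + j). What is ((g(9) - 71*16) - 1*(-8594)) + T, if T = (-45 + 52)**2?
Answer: 15023/2 ≈ 7511.5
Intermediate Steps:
g(j) = 2*j/(-5 + j) (g(j) = (2*j)/(-5 + j) = 2*j/(-5 + j))
T = 49 (T = 7**2 = 49)
((g(9) - 71*16) - 1*(-8594)) + T = ((2*9/(-5 + 9) - 71*16) - 1*(-8594)) + 49 = ((2*9/4 - 1136) + 8594) + 49 = ((2*9*(1/4) - 1136) + 8594) + 49 = ((9/2 - 1136) + 8594) + 49 = (-2263/2 + 8594) + 49 = 14925/2 + 49 = 15023/2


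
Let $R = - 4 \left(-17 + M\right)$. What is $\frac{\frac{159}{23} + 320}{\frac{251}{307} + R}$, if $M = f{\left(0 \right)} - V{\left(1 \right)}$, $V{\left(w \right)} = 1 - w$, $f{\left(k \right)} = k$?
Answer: $\frac{2308333}{485921} \approx 4.7504$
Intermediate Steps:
$M = 0$ ($M = 0 - \left(1 - 1\right) = 0 - 0 = 0 + 0 = 0$)
$R = 68$ ($R = - 4 \left(-17 + 0\right) = \left(-4\right) \left(-17\right) = 68$)
$\frac{\frac{159}{23} + 320}{\frac{251}{307} + R} = \frac{\frac{159}{23} + 320}{\frac{251}{307} + 68} = \frac{7519}{23 \cdot \frac{21127}{307}} = \frac{7519}{23} \cdot \frac{307}{21127} = \frac{2308333}{485921}$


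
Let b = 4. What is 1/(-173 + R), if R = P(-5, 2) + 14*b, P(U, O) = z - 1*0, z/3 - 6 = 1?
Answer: -1/96 ≈ -0.010417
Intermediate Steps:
z = 21 (z = 18 + 3*1 = 18 + 3 = 21)
P(U, O) = 21 (P(U, O) = 21 - 1*0 = 21 + 0 = 21)
R = 77 (R = 21 + 14*4 = 21 + 56 = 77)
1/(-173 + R) = 1/(-173 + 77) = 1/(-96) = -1/96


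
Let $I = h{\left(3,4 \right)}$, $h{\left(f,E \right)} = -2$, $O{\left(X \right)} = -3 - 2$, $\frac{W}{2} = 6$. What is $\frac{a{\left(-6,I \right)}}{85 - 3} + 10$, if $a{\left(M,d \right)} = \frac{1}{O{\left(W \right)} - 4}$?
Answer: $\frac{7379}{738} \approx 9.9986$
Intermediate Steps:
$W = 12$ ($W = 2 \cdot 6 = 12$)
$O{\left(X \right)} = -5$ ($O{\left(X \right)} = -3 - 2 = -5$)
$I = -2$
$a{\left(M,d \right)} = - \frac{1}{9}$ ($a{\left(M,d \right)} = \frac{1}{-5 - 4} = \frac{1}{-9} = - \frac{1}{9}$)
$\frac{a{\left(-6,I \right)}}{85 - 3} + 10 = - \frac{1}{9 \left(85 - 3\right)} + 10 = - \frac{1}{9 \cdot 82} + 10 = \left(- \frac{1}{9}\right) \frac{1}{82} + 10 = - \frac{1}{738} + 10 = \frac{7379}{738}$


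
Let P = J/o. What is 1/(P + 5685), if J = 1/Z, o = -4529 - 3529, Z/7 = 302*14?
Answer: 238484568/1355784769079 ≈ 0.00017590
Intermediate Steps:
Z = 29596 (Z = 7*(302*14) = 7*4228 = 29596)
o = -8058
J = 1/29596 ≈ 3.3788e-5
P = -1/238484568 (P = (1/29596)/(-8058) = (1/29596)*(-1/8058) = -1/238484568 ≈ -4.1931e-9)
1/(P + 5685) = 1/(-1/238484568 + 5685) = 1/(1355784769079/238484568) = 238484568/1355784769079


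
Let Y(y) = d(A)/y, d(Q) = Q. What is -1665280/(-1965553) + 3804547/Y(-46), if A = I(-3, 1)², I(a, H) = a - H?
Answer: -171994878376053/15724424 ≈ -1.0938e+7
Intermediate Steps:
A = 16 (A = (-3 - 1*1)² = (-3 - 1)² = (-4)² = 16)
Y(y) = 16/y
-1665280/(-1965553) + 3804547/Y(-46) = -1665280/(-1965553) + 3804547/((16/(-46))) = -1665280*(-1/1965553) + 3804547/((16*(-1/46))) = 1665280/1965553 + 3804547/(-8/23) = 1665280/1965553 + 3804547*(-23/8) = 1665280/1965553 - 87504581/8 = -171994878376053/15724424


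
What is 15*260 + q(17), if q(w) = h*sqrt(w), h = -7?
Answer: 3900 - 7*sqrt(17) ≈ 3871.1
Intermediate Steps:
q(w) = -7*sqrt(w)
15*260 + q(17) = 15*260 - 7*sqrt(17) = 3900 - 7*sqrt(17)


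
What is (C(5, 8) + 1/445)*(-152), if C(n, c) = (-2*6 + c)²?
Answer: -1082392/445 ≈ -2432.3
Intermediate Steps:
C(n, c) = (-12 + c)²
(C(5, 8) + 1/445)*(-152) = ((-12 + 8)² + 1/445)*(-152) = ((-4)² + 1/445)*(-152) = (16 + 1/445)*(-152) = (7121/445)*(-152) = -1082392/445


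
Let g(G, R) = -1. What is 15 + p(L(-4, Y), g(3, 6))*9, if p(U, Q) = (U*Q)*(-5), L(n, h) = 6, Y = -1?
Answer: 285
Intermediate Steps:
p(U, Q) = -5*Q*U (p(U, Q) = (Q*U)*(-5) = -5*Q*U)
15 + p(L(-4, Y), g(3, 6))*9 = 15 - 5*(-1)*6*9 = 15 + 30*9 = 15 + 270 = 285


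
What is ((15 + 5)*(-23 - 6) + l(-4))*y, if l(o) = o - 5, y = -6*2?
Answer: 7068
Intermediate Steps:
y = -12
l(o) = -5 + o
((15 + 5)*(-23 - 6) + l(-4))*y = ((15 + 5)*(-23 - 6) + (-5 - 4))*(-12) = (20*(-29) - 9)*(-12) = (-580 - 9)*(-12) = -589*(-12) = 7068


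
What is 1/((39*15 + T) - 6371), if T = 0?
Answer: -1/5786 ≈ -0.00017283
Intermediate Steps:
1/((39*15 + T) - 6371) = 1/((39*15 + 0) - 6371) = 1/((585 + 0) - 6371) = 1/(585 - 6371) = 1/(-5786) = -1/5786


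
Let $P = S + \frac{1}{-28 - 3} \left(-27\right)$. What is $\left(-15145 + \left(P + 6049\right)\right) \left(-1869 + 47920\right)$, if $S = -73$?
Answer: $- \frac{13088246812}{31} \approx -4.222 \cdot 10^{8}$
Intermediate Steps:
$P = - \frac{2236}{31}$ ($P = -73 + \frac{1}{-28 - 3} \left(-27\right) = -73 + \frac{1}{-31} \left(-27\right) = -73 - - \frac{27}{31} = -73 + \frac{27}{31} = - \frac{2236}{31} \approx -72.129$)
$\left(-15145 + \left(P + 6049\right)\right) \left(-1869 + 47920\right) = \left(-15145 + \left(- \frac{2236}{31} + 6049\right)\right) \left(-1869 + 47920\right) = \left(-15145 + \frac{185283}{31}\right) 46051 = \left(- \frac{284212}{31}\right) 46051 = - \frac{13088246812}{31}$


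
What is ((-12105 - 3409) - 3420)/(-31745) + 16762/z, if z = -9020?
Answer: -36132501/28633990 ≈ -1.2619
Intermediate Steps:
((-12105 - 3409) - 3420)/(-31745) + 16762/z = ((-12105 - 3409) - 3420)/(-31745) + 16762/(-9020) = (-15514 - 3420)*(-1/31745) + 16762*(-1/9020) = -18934*(-1/31745) - 8381/4510 = 18934/31745 - 8381/4510 = -36132501/28633990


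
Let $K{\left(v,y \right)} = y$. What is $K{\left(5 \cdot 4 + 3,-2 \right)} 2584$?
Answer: $-5168$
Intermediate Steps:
$K{\left(5 \cdot 4 + 3,-2 \right)} 2584 = \left(-2\right) 2584 = -5168$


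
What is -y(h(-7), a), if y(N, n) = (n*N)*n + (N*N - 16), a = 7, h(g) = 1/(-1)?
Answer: 64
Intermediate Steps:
h(g) = -1
y(N, n) = -16 + N² + N*n² (y(N, n) = (N*n)*n + (N² - 16) = N*n² + (-16 + N²) = -16 + N² + N*n²)
-y(h(-7), a) = -(-16 + (-1)² - 1*7²) = -(-16 + 1 - 1*49) = -(-16 + 1 - 49) = -1*(-64) = 64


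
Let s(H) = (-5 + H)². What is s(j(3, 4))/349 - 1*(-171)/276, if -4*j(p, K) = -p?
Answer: 86219/128432 ≈ 0.67132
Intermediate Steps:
j(p, K) = p/4 (j(p, K) = -(-1)*p/4 = p/4)
s(j(3, 4))/349 - 1*(-171)/276 = (-5 + (¼)*3)²/349 - 1*(-171)/276 = (-5 + ¾)²*(1/349) + 171*(1/276) = (-17/4)²*(1/349) + 57/92 = (289/16)*(1/349) + 57/92 = 289/5584 + 57/92 = 86219/128432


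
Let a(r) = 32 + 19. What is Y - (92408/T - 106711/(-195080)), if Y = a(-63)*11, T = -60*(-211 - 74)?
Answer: 92578511863/166793400 ≈ 555.05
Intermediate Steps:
T = 17100 (T = -60*(-285) = 17100)
a(r) = 51
Y = 561 (Y = 51*11 = 561)
Y - (92408/T - 106711/(-195080)) = 561 - (92408/17100 - 106711/(-195080)) = 561 - (92408*(1/17100) - 106711*(-1/195080)) = 561 - (23102/4275 + 106711/195080) = 561 - 1*992585537/166793400 = 561 - 992585537/166793400 = 92578511863/166793400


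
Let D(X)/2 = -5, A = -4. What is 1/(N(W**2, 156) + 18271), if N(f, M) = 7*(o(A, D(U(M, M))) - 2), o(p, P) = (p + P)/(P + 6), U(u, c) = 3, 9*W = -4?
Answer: 2/36563 ≈ 5.4700e-5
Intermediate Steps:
W = -4/9 (W = (1/9)*(-4) = -4/9 ≈ -0.44444)
D(X) = -10 (D(X) = 2*(-5) = -10)
o(p, P) = (P + p)/(6 + P)
N(f, M) = 21/2 (N(f, M) = 7*((-10 - 4)/(6 - 10) - 2) = 7*(-14/(-4) - 2) = 7*(-1/4*(-14) - 2) = 7*(7/2 - 2) = 7*(3/2) = 21/2)
1/(N(W**2, 156) + 18271) = 1/(21/2 + 18271) = 1/(36563/2) = 2/36563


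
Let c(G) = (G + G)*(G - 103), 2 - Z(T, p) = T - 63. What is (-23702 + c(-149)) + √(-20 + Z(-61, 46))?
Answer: 51394 + √106 ≈ 51404.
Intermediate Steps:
Z(T, p) = 65 - T (Z(T, p) = 2 - (T - 63) = 2 - (-63 + T) = 2 + (63 - T) = 65 - T)
c(G) = 2*G*(-103 + G) (c(G) = (2*G)*(-103 + G) = 2*G*(-103 + G))
(-23702 + c(-149)) + √(-20 + Z(-61, 46)) = (-23702 + 2*(-149)*(-103 - 149)) + √(-20 + (65 - 1*(-61))) = (-23702 + 2*(-149)*(-252)) + √(-20 + (65 + 61)) = (-23702 + 75096) + √(-20 + 126) = 51394 + √106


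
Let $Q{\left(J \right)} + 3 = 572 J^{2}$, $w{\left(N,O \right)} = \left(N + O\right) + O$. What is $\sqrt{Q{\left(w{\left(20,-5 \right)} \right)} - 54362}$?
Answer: $9 \sqrt{35} \approx 53.245$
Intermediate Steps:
$w{\left(N,O \right)} = N + 2 O$
$Q{\left(J \right)} = -3 + 572 J^{2}$
$\sqrt{Q{\left(w{\left(20,-5 \right)} \right)} - 54362} = \sqrt{\left(-3 + 572 \left(20 + 2 \left(-5\right)\right)^{2}\right) - 54362} = \sqrt{\left(-3 + 572 \left(20 - 10\right)^{2}\right) - 54362} = \sqrt{\left(-3 + 572 \cdot 10^{2}\right) - 54362} = \sqrt{\left(-3 + 572 \cdot 100\right) - 54362} = \sqrt{\left(-3 + 57200\right) - 54362} = \sqrt{57197 - 54362} = \sqrt{2835} = 9 \sqrt{35}$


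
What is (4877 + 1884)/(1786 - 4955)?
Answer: -6761/3169 ≈ -2.1335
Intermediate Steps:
(4877 + 1884)/(1786 - 4955) = 6761/(-3169) = 6761*(-1/3169) = -6761/3169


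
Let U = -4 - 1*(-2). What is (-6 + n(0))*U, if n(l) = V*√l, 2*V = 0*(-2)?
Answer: 12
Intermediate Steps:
V = 0 (V = (0*(-2))/2 = (½)*0 = 0)
U = -2 (U = -4 + 2 = -2)
n(l) = 0 (n(l) = 0*√l = 0)
(-6 + n(0))*U = (-6 + 0)*(-2) = -6*(-2) = 12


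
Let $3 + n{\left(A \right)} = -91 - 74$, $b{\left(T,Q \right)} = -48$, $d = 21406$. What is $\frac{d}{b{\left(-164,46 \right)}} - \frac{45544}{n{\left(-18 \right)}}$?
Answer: $- \frac{29377}{168} \approx -174.86$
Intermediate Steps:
$n{\left(A \right)} = -168$ ($n{\left(A \right)} = -3 - 165 = -168$)
$\frac{d}{b{\left(-164,46 \right)}} - \frac{45544}{n{\left(-18 \right)}} = \frac{21406}{-48} - \frac{45544}{-168} = 21406 \left(- \frac{1}{48}\right) - - \frac{5693}{21} = - \frac{10703}{24} + \frac{5693}{21} = - \frac{29377}{168}$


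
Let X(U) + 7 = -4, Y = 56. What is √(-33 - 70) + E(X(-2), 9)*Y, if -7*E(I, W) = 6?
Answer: -48 + I*√103 ≈ -48.0 + 10.149*I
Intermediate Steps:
X(U) = -11 (X(U) = -7 - 4 = -11)
E(I, W) = -6/7 (E(I, W) = -⅐*6 = -6/7)
√(-33 - 70) + E(X(-2), 9)*Y = √(-33 - 70) - 6/7*56 = √(-103) - 48 = I*√103 - 48 = -48 + I*√103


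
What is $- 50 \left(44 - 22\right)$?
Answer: $-1100$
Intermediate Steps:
$- 50 \left(44 - 22\right) = \left(-50\right) 22 = -1100$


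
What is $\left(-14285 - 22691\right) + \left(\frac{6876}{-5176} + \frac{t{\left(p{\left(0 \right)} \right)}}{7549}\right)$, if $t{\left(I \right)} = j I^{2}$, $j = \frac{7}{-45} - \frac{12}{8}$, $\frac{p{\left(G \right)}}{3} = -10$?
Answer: $- \frac{361211485047}{9768406} \approx -36978.0$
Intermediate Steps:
$p{\left(G \right)} = -30$ ($p{\left(G \right)} = 3 \left(-10\right) = -30$)
$j = - \frac{149}{90}$ ($j = 7 \left(- \frac{1}{45}\right) - \frac{3}{2} = - \frac{7}{45} - \frac{3}{2} = - \frac{149}{90} \approx -1.6556$)
$t{\left(I \right)} = - \frac{149 I^{2}}{90}$
$\left(-14285 - 22691\right) + \left(\frac{6876}{-5176} + \frac{t{\left(p{\left(0 \right)} \right)}}{7549}\right) = \left(-14285 - 22691\right) + \left(\frac{6876}{-5176} + \frac{\left(- \frac{149}{90}\right) \left(-30\right)^{2}}{7549}\right) = -36976 + \left(6876 \left(- \frac{1}{5176}\right) + \left(- \frac{149}{90}\right) 900 \cdot \frac{1}{7549}\right) = -36976 - \frac{14904791}{9768406} = - \frac{361211485047}{9768406}$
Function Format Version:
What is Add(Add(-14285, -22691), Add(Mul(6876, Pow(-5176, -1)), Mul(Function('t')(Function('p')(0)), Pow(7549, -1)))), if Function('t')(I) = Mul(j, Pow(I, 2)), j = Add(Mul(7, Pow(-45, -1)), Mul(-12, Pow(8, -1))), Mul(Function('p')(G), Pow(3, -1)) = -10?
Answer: Rational(-361211485047, 9768406) ≈ -36978.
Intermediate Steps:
Function('p')(G) = -30 (Function('p')(G) = Mul(3, -10) = -30)
j = Rational(-149, 90) (j = Add(Mul(7, Rational(-1, 45)), Mul(-12, Rational(1, 8))) = Add(Rational(-7, 45), Rational(-3, 2)) = Rational(-149, 90) ≈ -1.6556)
Function('t')(I) = Mul(Rational(-149, 90), Pow(I, 2))
Add(Add(-14285, -22691), Add(Mul(6876, Pow(-5176, -1)), Mul(Function('t')(Function('p')(0)), Pow(7549, -1)))) = Add(Add(-14285, -22691), Add(Mul(6876, Pow(-5176, -1)), Mul(Mul(Rational(-149, 90), Pow(-30, 2)), Pow(7549, -1)))) = Add(-36976, Add(Mul(6876, Rational(-1, 5176)), Mul(Mul(Rational(-149, 90), 900), Rational(1, 7549)))) = Add(-36976, Add(Rational(-1719, 1294), Mul(-1490, Rational(1, 7549)))) = Add(-36976, Add(Rational(-1719, 1294), Rational(-1490, 7549))) = Add(-36976, Rational(-14904791, 9768406)) = Rational(-361211485047, 9768406)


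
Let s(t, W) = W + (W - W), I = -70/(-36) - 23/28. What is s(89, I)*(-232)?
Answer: -16414/63 ≈ -260.54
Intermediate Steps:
I = 283/252 (I = -70*(-1/36) - 23*1/28 = 35/18 - 23/28 = 283/252 ≈ 1.1230)
s(t, W) = W (s(t, W) = W + 0 = W)
s(89, I)*(-232) = (283/252)*(-232) = -16414/63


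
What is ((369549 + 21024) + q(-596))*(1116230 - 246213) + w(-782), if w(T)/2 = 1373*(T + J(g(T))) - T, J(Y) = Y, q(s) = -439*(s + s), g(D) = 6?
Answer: 795072476305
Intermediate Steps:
q(s) = -878*s
w(T) = 16476 + 2744*T (w(T) = 2*(1373*(T + 6) - T) = 2*(1373*(6 + T) - T) = 2*((8238 + 1373*T) - T) = 2*(8238 + 1372*T) = 16476 + 2744*T)
((369549 + 21024) + q(-596))*(1116230 - 246213) + w(-782) = ((369549 + 21024) - 878*(-596))*(1116230 - 246213) + (16476 + 2744*(-782)) = (390573 + 523288)*870017 + (16476 - 2145808) = 913861*870017 - 2129332 = 795074605637 - 2129332 = 795072476305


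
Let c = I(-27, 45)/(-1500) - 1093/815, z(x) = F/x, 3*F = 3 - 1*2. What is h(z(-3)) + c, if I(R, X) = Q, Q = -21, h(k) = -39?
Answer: -3286659/81500 ≈ -40.327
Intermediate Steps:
F = 1/3 (F = (3 - 1*2)/3 = (3 - 2)/3 = (1/3)*1 = 1/3 ≈ 0.33333)
z(x) = 1/(3*x)
I(R, X) = -21
c = -108159/81500 (c = -21/(-1500) - 1093/815 = -21*(-1/1500) - 1093*1/815 = 7/500 - 1093/815 = -108159/81500 ≈ -1.3271)
h(z(-3)) + c = -39 - 108159/81500 = -3286659/81500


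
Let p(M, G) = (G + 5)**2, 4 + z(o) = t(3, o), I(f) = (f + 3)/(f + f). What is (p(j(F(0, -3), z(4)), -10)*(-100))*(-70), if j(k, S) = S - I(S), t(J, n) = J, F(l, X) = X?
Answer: 175000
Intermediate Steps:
I(f) = (3 + f)/(2*f) (I(f) = (3 + f)/((2*f)) = (3 + f)*(1/(2*f)) = (3 + f)/(2*f))
z(o) = -1 (z(o) = -4 + 3 = -1)
j(k, S) = S - (3 + S)/(2*S)
p(M, G) = (5 + G)**2
(p(j(F(0, -3), z(4)), -10)*(-100))*(-70) = ((5 - 10)**2*(-100))*(-70) = ((-5)**2*(-100))*(-70) = (25*(-100))*(-70) = -2500*(-70) = 175000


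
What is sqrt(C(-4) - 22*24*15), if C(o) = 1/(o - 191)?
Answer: I*sqrt(301158195)/195 ≈ 88.994*I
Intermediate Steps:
C(o) = 1/(-191 + o)
sqrt(C(-4) - 22*24*15) = sqrt(1/(-191 - 4) - 22*24*15) = sqrt(1/(-195) - 528*15) = sqrt(-1/195 - 7920) = sqrt(-1544401/195) = I*sqrt(301158195)/195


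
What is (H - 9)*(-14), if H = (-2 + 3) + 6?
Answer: 28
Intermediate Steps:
H = 7 (H = 1 + 6 = 7)
(H - 9)*(-14) = (7 - 9)*(-14) = -2*(-14) = 28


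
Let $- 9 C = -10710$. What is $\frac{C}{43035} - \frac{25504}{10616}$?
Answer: $- \frac{27123290}{11421489} \approx -2.3748$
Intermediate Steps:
$C = 1190$ ($C = \left(- \frac{1}{9}\right) \left(-10710\right) = 1190$)
$\frac{C}{43035} - \frac{25504}{10616} = \frac{1190}{43035} - \frac{25504}{10616} = 1190 \cdot \frac{1}{43035} - \frac{3188}{1327} = \frac{238}{8607} - \frac{3188}{1327} = - \frac{27123290}{11421489}$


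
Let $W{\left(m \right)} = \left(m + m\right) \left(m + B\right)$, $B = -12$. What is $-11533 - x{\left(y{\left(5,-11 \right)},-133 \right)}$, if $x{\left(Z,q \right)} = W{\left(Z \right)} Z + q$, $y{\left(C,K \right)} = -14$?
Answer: $-1208$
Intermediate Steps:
$W{\left(m \right)} = 2 m \left(-12 + m\right)$ ($W{\left(m \right)} = \left(m + m\right) \left(m - 12\right) = 2 m \left(-12 + m\right)$)
$x{\left(Z,q \right)} = q + 2 Z^{2} \left(-12 + Z\right)$ ($x{\left(Z,q \right)} = 2 Z \left(-12 + Z\right) Z + q = 2 Z^{2} \left(-12 + Z\right) + q = q + 2 Z^{2} \left(-12 + Z\right)$)
$-11533 - x{\left(y{\left(5,-11 \right)},-133 \right)} = -11533 - \left(-133 + 2 \left(-14\right)^{2} \left(-12 - 14\right)\right) = -11533 - \left(-133 + 2 \cdot 196 \left(-26\right)\right) = -11533 - \left(-133 - 10192\right) = -11533 - -10325 = -11533 + 10325 = -1208$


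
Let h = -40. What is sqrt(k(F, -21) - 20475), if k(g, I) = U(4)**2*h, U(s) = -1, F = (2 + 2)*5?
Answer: I*sqrt(20515) ≈ 143.23*I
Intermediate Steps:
F = 20 (F = 4*5 = 20)
k(g, I) = -40 (k(g, I) = (-1)**2*(-40) = 1*(-40) = -40)
sqrt(k(F, -21) - 20475) = sqrt(-40 - 20475) = sqrt(-20515) = I*sqrt(20515)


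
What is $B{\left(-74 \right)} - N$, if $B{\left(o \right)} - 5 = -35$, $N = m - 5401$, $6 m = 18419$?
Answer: $\frac{13807}{6} \approx 2301.2$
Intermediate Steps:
$m = \frac{18419}{6}$ ($m = \frac{1}{6} \cdot 18419 = \frac{18419}{6} \approx 3069.8$)
$N = - \frac{13987}{6}$ ($N = \frac{18419}{6} - 5401 = - \frac{13987}{6} \approx -2331.2$)
$B{\left(o \right)} = -30$ ($B{\left(o \right)} = 5 - 35 = -30$)
$B{\left(-74 \right)} - N = -30 - - \frac{13987}{6} = -30 + \frac{13987}{6} = \frac{13807}{6}$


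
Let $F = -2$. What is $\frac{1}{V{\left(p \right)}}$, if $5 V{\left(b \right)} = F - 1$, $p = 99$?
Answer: $- \frac{5}{3} \approx -1.6667$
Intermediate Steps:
$V{\left(b \right)} = - \frac{3}{5}$ ($V{\left(b \right)} = \frac{-2 - 1}{5} = \frac{1}{5} \left(-3\right) = - \frac{3}{5}$)
$\frac{1}{V{\left(p \right)}} = \frac{1}{- \frac{3}{5}} = - \frac{5}{3}$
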